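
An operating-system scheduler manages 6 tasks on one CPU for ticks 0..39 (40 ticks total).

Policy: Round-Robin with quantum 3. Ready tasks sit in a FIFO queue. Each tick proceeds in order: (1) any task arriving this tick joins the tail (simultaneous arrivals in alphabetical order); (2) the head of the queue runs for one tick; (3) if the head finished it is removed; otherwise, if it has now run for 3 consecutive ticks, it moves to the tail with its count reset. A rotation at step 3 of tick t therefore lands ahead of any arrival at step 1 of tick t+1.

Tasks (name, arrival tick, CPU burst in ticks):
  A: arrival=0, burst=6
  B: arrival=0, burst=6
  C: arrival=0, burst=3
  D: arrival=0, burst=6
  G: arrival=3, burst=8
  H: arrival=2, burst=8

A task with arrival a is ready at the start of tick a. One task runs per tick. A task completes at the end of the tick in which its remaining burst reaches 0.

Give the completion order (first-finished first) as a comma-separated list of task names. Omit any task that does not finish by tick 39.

t=0: queue=[A,B,C,D] q_used=0 → run A
t=1: queue=[A,B,C,D] q_used=1 → run A
t=2: queue=[A,B,C,D,H] q_used=2 → run A
t=3: queue=[B,C,D,H,A,G] q_used=0 → run B
t=4: queue=[B,C,D,H,A,G] q_used=1 → run B
t=5: queue=[B,C,D,H,A,G] q_used=2 → run B
t=6: queue=[C,D,H,A,G,B] q_used=0 → run C
t=7: queue=[C,D,H,A,G,B] q_used=1 → run C
t=8: queue=[C,D,H,A,G,B] q_used=2 → run C
t=9: queue=[D,H,A,G,B] q_used=0 → run D
t=10: queue=[D,H,A,G,B] q_used=1 → run D
t=11: queue=[D,H,A,G,B] q_used=2 → run D
t=12: queue=[H,A,G,B,D] q_used=0 → run H
t=13: queue=[H,A,G,B,D] q_used=1 → run H
t=14: queue=[H,A,G,B,D] q_used=2 → run H
t=15: queue=[A,G,B,D,H] q_used=0 → run A
t=16: queue=[A,G,B,D,H] q_used=1 → run A
t=17: queue=[A,G,B,D,H] q_used=2 → run A
t=18: queue=[G,B,D,H] q_used=0 → run G
t=19: queue=[G,B,D,H] q_used=1 → run G
t=20: queue=[G,B,D,H] q_used=2 → run G
t=21: queue=[B,D,H,G] q_used=0 → run B
t=22: queue=[B,D,H,G] q_used=1 → run B
t=23: queue=[B,D,H,G] q_used=2 → run B
t=24: queue=[D,H,G] q_used=0 → run D
t=25: queue=[D,H,G] q_used=1 → run D
t=26: queue=[D,H,G] q_used=2 → run D
t=27: queue=[H,G] q_used=0 → run H
t=28: queue=[H,G] q_used=1 → run H
t=29: queue=[H,G] q_used=2 → run H
t=30: queue=[G,H] q_used=0 → run G
t=31: queue=[G,H] q_used=1 → run G
t=32: queue=[G,H] q_used=2 → run G
t=33: queue=[H,G] q_used=0 → run H
t=34: queue=[H,G] q_used=1 → run H
t=35: queue=[G] q_used=0 → run G
t=36: queue=[G] q_used=1 → run G
t=37: (idle)
t=38: (idle)
t=39: (idle)

completion order = C, A, B, D, H, G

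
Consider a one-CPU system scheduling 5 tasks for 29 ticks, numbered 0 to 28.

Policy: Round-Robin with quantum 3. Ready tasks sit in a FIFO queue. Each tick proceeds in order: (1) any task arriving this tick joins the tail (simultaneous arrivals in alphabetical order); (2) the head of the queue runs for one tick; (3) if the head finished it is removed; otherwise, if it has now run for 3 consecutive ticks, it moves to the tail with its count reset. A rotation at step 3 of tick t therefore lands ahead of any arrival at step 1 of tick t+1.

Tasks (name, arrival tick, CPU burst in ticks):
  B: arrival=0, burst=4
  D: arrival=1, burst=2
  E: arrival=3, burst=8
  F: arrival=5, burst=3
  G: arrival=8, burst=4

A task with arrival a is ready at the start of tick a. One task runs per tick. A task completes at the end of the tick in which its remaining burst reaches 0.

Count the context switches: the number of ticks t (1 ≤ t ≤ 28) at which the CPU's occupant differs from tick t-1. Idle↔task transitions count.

context switches = 9

t=0: queue=[B] q_used=0 → run B
t=1: queue=[B,D] q_used=1 → run B
t=2: queue=[B,D] q_used=2 → run B
t=3: queue=[D,B,E] q_used=0 → run D
t=4: queue=[D,B,E] q_used=1 → run D
t=5: queue=[B,E,F] q_used=0 → run B
t=6: queue=[E,F] q_used=0 → run E
t=7: queue=[E,F] q_used=1 → run E
t=8: queue=[E,F,G] q_used=2 → run E
t=9: queue=[F,G,E] q_used=0 → run F
t=10: queue=[F,G,E] q_used=1 → run F
t=11: queue=[F,G,E] q_used=2 → run F
t=12: queue=[G,E] q_used=0 → run G
t=13: queue=[G,E] q_used=1 → run G
t=14: queue=[G,E] q_used=2 → run G
t=15: queue=[E,G] q_used=0 → run E
t=16: queue=[E,G] q_used=1 → run E
t=17: queue=[E,G] q_used=2 → run E
t=18: queue=[G,E] q_used=0 → run G
t=19: queue=[E] q_used=0 → run E
t=20: queue=[E] q_used=1 → run E
t=21: (idle)
t=22: (idle)
t=23: (idle)
t=24: (idle)
t=25: (idle)
t=26: (idle)
t=27: (idle)
t=28: (idle)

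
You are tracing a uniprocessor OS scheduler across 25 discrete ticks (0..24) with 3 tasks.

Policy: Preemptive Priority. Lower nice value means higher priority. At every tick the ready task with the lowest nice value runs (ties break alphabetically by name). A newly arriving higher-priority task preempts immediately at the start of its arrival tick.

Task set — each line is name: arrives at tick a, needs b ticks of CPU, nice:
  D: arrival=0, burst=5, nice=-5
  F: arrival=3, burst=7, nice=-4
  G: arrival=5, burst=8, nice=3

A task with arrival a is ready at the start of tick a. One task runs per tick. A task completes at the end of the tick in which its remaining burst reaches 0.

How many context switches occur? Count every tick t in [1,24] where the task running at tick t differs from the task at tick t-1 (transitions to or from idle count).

context switches = 3

t=0: ready={D} → run D
t=1: ready={D} → run D
t=2: ready={D} → run D
t=3: ready={D,F} → run D
t=4: ready={D,F} → run D
t=5: ready={F,G} → run F
t=6: ready={F,G} → run F
t=7: ready={F,G} → run F
t=8: ready={F,G} → run F
t=9: ready={F,G} → run F
t=10: ready={F,G} → run F
t=11: ready={F,G} → run F
t=12: ready={G} → run G
t=13: ready={G} → run G
t=14: ready={G} → run G
t=15: ready={G} → run G
t=16: ready={G} → run G
t=17: ready={G} → run G
t=18: ready={G} → run G
t=19: ready={G} → run G
t=20: (idle)
t=21: (idle)
t=22: (idle)
t=23: (idle)
t=24: (idle)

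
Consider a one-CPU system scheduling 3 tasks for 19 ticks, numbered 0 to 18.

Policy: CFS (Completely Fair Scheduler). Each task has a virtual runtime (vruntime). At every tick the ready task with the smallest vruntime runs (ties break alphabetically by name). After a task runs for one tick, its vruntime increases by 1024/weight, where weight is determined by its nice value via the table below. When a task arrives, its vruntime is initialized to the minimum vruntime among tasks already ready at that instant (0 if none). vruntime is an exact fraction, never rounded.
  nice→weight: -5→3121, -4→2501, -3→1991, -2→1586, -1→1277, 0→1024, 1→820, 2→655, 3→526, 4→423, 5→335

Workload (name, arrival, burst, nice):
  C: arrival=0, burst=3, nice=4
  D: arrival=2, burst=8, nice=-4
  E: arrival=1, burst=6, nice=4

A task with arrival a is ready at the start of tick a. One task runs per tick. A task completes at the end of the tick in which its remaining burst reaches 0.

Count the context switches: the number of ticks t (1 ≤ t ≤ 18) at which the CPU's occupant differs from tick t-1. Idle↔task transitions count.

t=0: vr[C=0] → run C
t=1: vr[C=1024/423 E=1024/423] → run C
t=2: vr[C=2048/423 D=1024/423 E=1024/423] → run D
t=3: vr[C=2048/423 D=2994176/1057923 E=1024/423] → run E
t=4: vr[C=2048/423 D=2994176/1057923 E=2048/423] → run D
t=5: vr[C=2048/423 D=3427328/1057923 E=2048/423] → run D
t=6: vr[C=2048/423 D=3860480/1057923 E=2048/423] → run D
t=7: vr[C=2048/423 D=4293632/1057923 E=2048/423] → run D
t=8: vr[C=2048/423 D=4726784/1057923 E=2048/423] → run D
t=9: vr[C=2048/423 D=5159936/1057923 E=2048/423] → run C
t=10: vr[D=5159936/1057923 E=2048/423] → run E
t=11: vr[D=5159936/1057923 E=1024/141] → run D
t=12: vr[D=5593088/1057923 E=1024/141] → run D
t=13: vr[E=1024/141] → run E
t=14: vr[E=4096/423] → run E
t=15: vr[E=5120/423] → run E
t=16: vr[E=2048/141] → run E
t=17: (idle)
t=18: (idle)

context switches = 8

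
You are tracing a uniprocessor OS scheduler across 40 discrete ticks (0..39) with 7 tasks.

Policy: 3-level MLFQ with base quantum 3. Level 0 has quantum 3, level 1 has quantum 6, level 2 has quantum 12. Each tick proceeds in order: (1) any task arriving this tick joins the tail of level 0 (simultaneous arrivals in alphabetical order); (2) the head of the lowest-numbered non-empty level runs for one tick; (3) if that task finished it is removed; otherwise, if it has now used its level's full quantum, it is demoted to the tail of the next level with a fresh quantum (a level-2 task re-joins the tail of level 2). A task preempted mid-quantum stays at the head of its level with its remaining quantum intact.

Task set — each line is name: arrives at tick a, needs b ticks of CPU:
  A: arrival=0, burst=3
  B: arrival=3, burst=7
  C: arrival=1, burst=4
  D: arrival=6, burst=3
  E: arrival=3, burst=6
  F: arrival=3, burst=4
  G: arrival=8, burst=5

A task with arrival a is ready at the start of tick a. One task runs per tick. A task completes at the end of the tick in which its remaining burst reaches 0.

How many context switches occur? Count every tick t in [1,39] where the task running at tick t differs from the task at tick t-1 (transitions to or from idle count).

t=0: L0/L1/L2 = A/-/- → run A
t=1: L0/L1/L2 = AC/-/- → run A
t=2: L0/L1/L2 = AC/-/- → run A
t=3: L0/L1/L2 = CBEF/-/- → run C
t=4: L0/L1/L2 = CBEF/-/- → run C
t=5: L0/L1/L2 = CBEF/-/- → run C
t=6: L0/L1/L2 = BEFD/C/- → run B
t=7: L0/L1/L2 = BEFD/C/- → run B
t=8: L0/L1/L2 = BEFDG/C/- → run B
t=9: L0/L1/L2 = EFDG/CB/- → run E
t=10: L0/L1/L2 = EFDG/CB/- → run E
t=11: L0/L1/L2 = EFDG/CB/- → run E
t=12: L0/L1/L2 = FDG/CBE/- → run F
t=13: L0/L1/L2 = FDG/CBE/- → run F
t=14: L0/L1/L2 = FDG/CBE/- → run F
t=15: L0/L1/L2 = DG/CBEF/- → run D
t=16: L0/L1/L2 = DG/CBEF/- → run D
t=17: L0/L1/L2 = DG/CBEF/- → run D
t=18: L0/L1/L2 = G/CBEF/- → run G
t=19: L0/L1/L2 = G/CBEF/- → run G
t=20: L0/L1/L2 = G/CBEF/- → run G
t=21: L0/L1/L2 = -/CBEFG/- → run C
t=22: L0/L1/L2 = -/BEFG/- → run B
t=23: L0/L1/L2 = -/BEFG/- → run B
t=24: L0/L1/L2 = -/BEFG/- → run B
t=25: L0/L1/L2 = -/BEFG/- → run B
t=26: L0/L1/L2 = -/EFG/- → run E
t=27: L0/L1/L2 = -/EFG/- → run E
t=28: L0/L1/L2 = -/EFG/- → run E
t=29: L0/L1/L2 = -/FG/- → run F
t=30: L0/L1/L2 = -/G/- → run G
t=31: L0/L1/L2 = -/G/- → run G
t=32: (idle)
t=33: (idle)
t=34: (idle)
t=35: (idle)
t=36: (idle)
t=37: (idle)
t=38: (idle)
t=39: (idle)

context switches = 12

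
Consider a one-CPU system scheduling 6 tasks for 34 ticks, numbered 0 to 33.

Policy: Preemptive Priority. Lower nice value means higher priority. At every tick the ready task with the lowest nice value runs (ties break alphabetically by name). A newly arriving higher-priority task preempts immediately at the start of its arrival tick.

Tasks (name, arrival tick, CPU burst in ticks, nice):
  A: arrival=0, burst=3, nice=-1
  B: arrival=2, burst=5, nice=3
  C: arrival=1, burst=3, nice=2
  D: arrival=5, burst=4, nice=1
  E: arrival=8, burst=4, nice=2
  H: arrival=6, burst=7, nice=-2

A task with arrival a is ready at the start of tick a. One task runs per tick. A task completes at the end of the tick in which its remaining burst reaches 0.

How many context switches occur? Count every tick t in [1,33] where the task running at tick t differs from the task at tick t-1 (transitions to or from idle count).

context switches = 8

t=0: ready={A} → run A
t=1: ready={A,C} → run A
t=2: ready={A,B,C} → run A
t=3: ready={B,C} → run C
t=4: ready={B,C} → run C
t=5: ready={B,C,D} → run D
t=6: ready={B,C,D,H} → run H
t=7: ready={B,C,D,H} → run H
t=8: ready={B,C,D,E,H} → run H
t=9: ready={B,C,D,E,H} → run H
t=10: ready={B,C,D,E,H} → run H
t=11: ready={B,C,D,E,H} → run H
t=12: ready={B,C,D,E,H} → run H
t=13: ready={B,C,D,E} → run D
t=14: ready={B,C,D,E} → run D
t=15: ready={B,C,D,E} → run D
t=16: ready={B,C,E} → run C
t=17: ready={B,E} → run E
t=18: ready={B,E} → run E
t=19: ready={B,E} → run E
t=20: ready={B,E} → run E
t=21: ready={B} → run B
t=22: ready={B} → run B
t=23: ready={B} → run B
t=24: ready={B} → run B
t=25: ready={B} → run B
t=26: (idle)
t=27: (idle)
t=28: (idle)
t=29: (idle)
t=30: (idle)
t=31: (idle)
t=32: (idle)
t=33: (idle)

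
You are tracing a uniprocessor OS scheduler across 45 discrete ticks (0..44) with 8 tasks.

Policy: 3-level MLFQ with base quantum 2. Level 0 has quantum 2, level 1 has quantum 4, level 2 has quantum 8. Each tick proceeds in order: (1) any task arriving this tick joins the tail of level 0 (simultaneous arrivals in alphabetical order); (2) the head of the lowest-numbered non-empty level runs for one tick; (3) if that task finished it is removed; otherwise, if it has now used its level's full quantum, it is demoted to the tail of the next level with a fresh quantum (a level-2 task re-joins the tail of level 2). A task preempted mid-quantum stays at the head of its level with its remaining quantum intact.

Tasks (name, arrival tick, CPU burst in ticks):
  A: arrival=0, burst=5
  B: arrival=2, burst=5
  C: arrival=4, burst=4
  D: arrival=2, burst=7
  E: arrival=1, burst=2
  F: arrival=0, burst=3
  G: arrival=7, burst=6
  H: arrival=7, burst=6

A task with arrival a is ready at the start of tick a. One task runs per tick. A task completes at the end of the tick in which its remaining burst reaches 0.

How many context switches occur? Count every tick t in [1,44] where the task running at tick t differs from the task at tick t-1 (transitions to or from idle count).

t=0: L0/L1/L2 = AF/-/- → run A
t=1: L0/L1/L2 = AFE/-/- → run A
t=2: L0/L1/L2 = FEBD/A/- → run F
t=3: L0/L1/L2 = FEBD/A/- → run F
t=4: L0/L1/L2 = EBDC/AF/- → run E
t=5: L0/L1/L2 = EBDC/AF/- → run E
t=6: L0/L1/L2 = BDC/AF/- → run B
t=7: L0/L1/L2 = BDCGH/AF/- → run B
t=8: L0/L1/L2 = DCGH/AFB/- → run D
t=9: L0/L1/L2 = DCGH/AFB/- → run D
t=10: L0/L1/L2 = CGH/AFBD/- → run C
t=11: L0/L1/L2 = CGH/AFBD/- → run C
t=12: L0/L1/L2 = GH/AFBDC/- → run G
t=13: L0/L1/L2 = GH/AFBDC/- → run G
t=14: L0/L1/L2 = H/AFBDCG/- → run H
t=15: L0/L1/L2 = H/AFBDCG/- → run H
t=16: L0/L1/L2 = -/AFBDCGH/- → run A
t=17: L0/L1/L2 = -/AFBDCGH/- → run A
t=18: L0/L1/L2 = -/AFBDCGH/- → run A
t=19: L0/L1/L2 = -/FBDCGH/- → run F
t=20: L0/L1/L2 = -/BDCGH/- → run B
t=21: L0/L1/L2 = -/BDCGH/- → run B
t=22: L0/L1/L2 = -/BDCGH/- → run B
t=23: L0/L1/L2 = -/DCGH/- → run D
t=24: L0/L1/L2 = -/DCGH/- → run D
t=25: L0/L1/L2 = -/DCGH/- → run D
t=26: L0/L1/L2 = -/DCGH/- → run D
t=27: L0/L1/L2 = -/CGH/D → run C
t=28: L0/L1/L2 = -/CGH/D → run C
t=29: L0/L1/L2 = -/GH/D → run G
t=30: L0/L1/L2 = -/GH/D → run G
t=31: L0/L1/L2 = -/GH/D → run G
t=32: L0/L1/L2 = -/GH/D → run G
t=33: L0/L1/L2 = -/H/D → run H
t=34: L0/L1/L2 = -/H/D → run H
t=35: L0/L1/L2 = -/H/D → run H
t=36: L0/L1/L2 = -/H/D → run H
t=37: L0/L1/L2 = -/-/D → run D
t=38: (idle)
t=39: (idle)
t=40: (idle)
t=41: (idle)
t=42: (idle)
t=43: (idle)
t=44: (idle)

context switches = 16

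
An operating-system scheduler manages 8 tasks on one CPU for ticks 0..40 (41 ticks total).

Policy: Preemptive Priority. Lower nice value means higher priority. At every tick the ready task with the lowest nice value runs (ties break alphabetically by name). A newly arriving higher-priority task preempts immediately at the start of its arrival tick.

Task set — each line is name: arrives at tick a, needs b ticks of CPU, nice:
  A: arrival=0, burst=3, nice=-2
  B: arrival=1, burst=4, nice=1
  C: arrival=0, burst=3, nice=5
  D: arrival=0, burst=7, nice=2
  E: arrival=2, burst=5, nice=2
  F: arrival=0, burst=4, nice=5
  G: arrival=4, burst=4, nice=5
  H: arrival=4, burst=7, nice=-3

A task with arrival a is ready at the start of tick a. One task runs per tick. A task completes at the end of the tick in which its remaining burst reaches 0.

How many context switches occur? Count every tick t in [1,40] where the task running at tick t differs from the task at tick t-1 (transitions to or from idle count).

t=0: ready={A,C,D,F} → run A
t=1: ready={A,B,C,D,F} → run A
t=2: ready={A,B,C,D,E,F} → run A
t=3: ready={B,C,D,E,F} → run B
t=4: ready={B,C,D,E,F,G,H} → run H
t=5: ready={B,C,D,E,F,G,H} → run H
t=6: ready={B,C,D,E,F,G,H} → run H
t=7: ready={B,C,D,E,F,G,H} → run H
t=8: ready={B,C,D,E,F,G,H} → run H
t=9: ready={B,C,D,E,F,G,H} → run H
t=10: ready={B,C,D,E,F,G,H} → run H
t=11: ready={B,C,D,E,F,G} → run B
t=12: ready={B,C,D,E,F,G} → run B
t=13: ready={B,C,D,E,F,G} → run B
t=14: ready={C,D,E,F,G} → run D
t=15: ready={C,D,E,F,G} → run D
t=16: ready={C,D,E,F,G} → run D
t=17: ready={C,D,E,F,G} → run D
t=18: ready={C,D,E,F,G} → run D
t=19: ready={C,D,E,F,G} → run D
t=20: ready={C,D,E,F,G} → run D
t=21: ready={C,E,F,G} → run E
t=22: ready={C,E,F,G} → run E
t=23: ready={C,E,F,G} → run E
t=24: ready={C,E,F,G} → run E
t=25: ready={C,E,F,G} → run E
t=26: ready={C,F,G} → run C
t=27: ready={C,F,G} → run C
t=28: ready={C,F,G} → run C
t=29: ready={F,G} → run F
t=30: ready={F,G} → run F
t=31: ready={F,G} → run F
t=32: ready={F,G} → run F
t=33: ready={G} → run G
t=34: ready={G} → run G
t=35: ready={G} → run G
t=36: ready={G} → run G
t=37: (idle)
t=38: (idle)
t=39: (idle)
t=40: (idle)

context switches = 9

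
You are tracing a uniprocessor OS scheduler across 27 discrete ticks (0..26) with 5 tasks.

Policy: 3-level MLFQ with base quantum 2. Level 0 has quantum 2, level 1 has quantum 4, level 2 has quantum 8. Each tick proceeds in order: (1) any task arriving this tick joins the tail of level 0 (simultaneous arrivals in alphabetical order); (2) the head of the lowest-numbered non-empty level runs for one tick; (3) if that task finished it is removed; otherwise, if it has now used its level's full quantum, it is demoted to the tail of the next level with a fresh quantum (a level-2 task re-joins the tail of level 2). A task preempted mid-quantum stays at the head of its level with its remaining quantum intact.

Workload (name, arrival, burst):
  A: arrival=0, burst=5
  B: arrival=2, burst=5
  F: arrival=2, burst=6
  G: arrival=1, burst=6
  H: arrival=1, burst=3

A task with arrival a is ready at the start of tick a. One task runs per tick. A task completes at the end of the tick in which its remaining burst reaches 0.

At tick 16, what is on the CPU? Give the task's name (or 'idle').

t=0: L0/L1/L2 = A/-/- → run A
t=1: L0/L1/L2 = AGH/-/- → run A
t=2: L0/L1/L2 = GHBF/A/- → run G
t=3: L0/L1/L2 = GHBF/A/- → run G
t=4: L0/L1/L2 = HBF/AG/- → run H
t=5: L0/L1/L2 = HBF/AG/- → run H
t=6: L0/L1/L2 = BF/AGH/- → run B
t=7: L0/L1/L2 = BF/AGH/- → run B
t=8: L0/L1/L2 = F/AGHB/- → run F
t=9: L0/L1/L2 = F/AGHB/- → run F
t=10: L0/L1/L2 = -/AGHBF/- → run A
t=11: L0/L1/L2 = -/AGHBF/- → run A
t=12: L0/L1/L2 = -/AGHBF/- → run A
t=13: L0/L1/L2 = -/GHBF/- → run G
t=14: L0/L1/L2 = -/GHBF/- → run G
t=15: L0/L1/L2 = -/GHBF/- → run G
t=16: L0/L1/L2 = -/GHBF/- → run G
t=17: L0/L1/L2 = -/HBF/- → run H
t=18: L0/L1/L2 = -/BF/- → run B
t=19: L0/L1/L2 = -/BF/- → run B
t=20: L0/L1/L2 = -/BF/- → run B
t=21: L0/L1/L2 = -/F/- → run F
t=22: L0/L1/L2 = -/F/- → run F
t=23: L0/L1/L2 = -/F/- → run F
t=24: L0/L1/L2 = -/F/- → run F
t=25: (idle)
t=26: (idle)

running at tick 16 = G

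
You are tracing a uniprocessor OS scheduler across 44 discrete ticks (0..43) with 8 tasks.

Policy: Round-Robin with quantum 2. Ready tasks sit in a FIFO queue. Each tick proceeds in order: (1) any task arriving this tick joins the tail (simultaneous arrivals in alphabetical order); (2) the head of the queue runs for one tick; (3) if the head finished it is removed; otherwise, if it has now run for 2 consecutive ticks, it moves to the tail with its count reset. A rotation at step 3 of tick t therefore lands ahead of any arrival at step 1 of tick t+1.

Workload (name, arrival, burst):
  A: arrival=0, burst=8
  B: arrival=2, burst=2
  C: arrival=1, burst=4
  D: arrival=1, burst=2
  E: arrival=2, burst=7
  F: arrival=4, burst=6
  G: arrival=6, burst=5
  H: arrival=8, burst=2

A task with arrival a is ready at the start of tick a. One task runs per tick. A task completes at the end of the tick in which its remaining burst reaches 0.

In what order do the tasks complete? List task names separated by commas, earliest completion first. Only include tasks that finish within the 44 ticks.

t=0: queue=[A] q_used=0 → run A
t=1: queue=[A,C,D] q_used=1 → run A
t=2: queue=[C,D,A,B,E] q_used=0 → run C
t=3: queue=[C,D,A,B,E] q_used=1 → run C
t=4: queue=[D,A,B,E,C,F] q_used=0 → run D
t=5: queue=[D,A,B,E,C,F] q_used=1 → run D
t=6: queue=[A,B,E,C,F,G] q_used=0 → run A
t=7: queue=[A,B,E,C,F,G] q_used=1 → run A
t=8: queue=[B,E,C,F,G,A,H] q_used=0 → run B
t=9: queue=[B,E,C,F,G,A,H] q_used=1 → run B
t=10: queue=[E,C,F,G,A,H] q_used=0 → run E
t=11: queue=[E,C,F,G,A,H] q_used=1 → run E
t=12: queue=[C,F,G,A,H,E] q_used=0 → run C
t=13: queue=[C,F,G,A,H,E] q_used=1 → run C
t=14: queue=[F,G,A,H,E] q_used=0 → run F
t=15: queue=[F,G,A,H,E] q_used=1 → run F
t=16: queue=[G,A,H,E,F] q_used=0 → run G
t=17: queue=[G,A,H,E,F] q_used=1 → run G
t=18: queue=[A,H,E,F,G] q_used=0 → run A
t=19: queue=[A,H,E,F,G] q_used=1 → run A
t=20: queue=[H,E,F,G,A] q_used=0 → run H
t=21: queue=[H,E,F,G,A] q_used=1 → run H
t=22: queue=[E,F,G,A] q_used=0 → run E
t=23: queue=[E,F,G,A] q_used=1 → run E
t=24: queue=[F,G,A,E] q_used=0 → run F
t=25: queue=[F,G,A,E] q_used=1 → run F
t=26: queue=[G,A,E,F] q_used=0 → run G
t=27: queue=[G,A,E,F] q_used=1 → run G
t=28: queue=[A,E,F,G] q_used=0 → run A
t=29: queue=[A,E,F,G] q_used=1 → run A
t=30: queue=[E,F,G] q_used=0 → run E
t=31: queue=[E,F,G] q_used=1 → run E
t=32: queue=[F,G,E] q_used=0 → run F
t=33: queue=[F,G,E] q_used=1 → run F
t=34: queue=[G,E] q_used=0 → run G
t=35: queue=[E] q_used=0 → run E
t=36: (idle)
t=37: (idle)
t=38: (idle)
t=39: (idle)
t=40: (idle)
t=41: (idle)
t=42: (idle)
t=43: (idle)

completion order = D, B, C, H, A, F, G, E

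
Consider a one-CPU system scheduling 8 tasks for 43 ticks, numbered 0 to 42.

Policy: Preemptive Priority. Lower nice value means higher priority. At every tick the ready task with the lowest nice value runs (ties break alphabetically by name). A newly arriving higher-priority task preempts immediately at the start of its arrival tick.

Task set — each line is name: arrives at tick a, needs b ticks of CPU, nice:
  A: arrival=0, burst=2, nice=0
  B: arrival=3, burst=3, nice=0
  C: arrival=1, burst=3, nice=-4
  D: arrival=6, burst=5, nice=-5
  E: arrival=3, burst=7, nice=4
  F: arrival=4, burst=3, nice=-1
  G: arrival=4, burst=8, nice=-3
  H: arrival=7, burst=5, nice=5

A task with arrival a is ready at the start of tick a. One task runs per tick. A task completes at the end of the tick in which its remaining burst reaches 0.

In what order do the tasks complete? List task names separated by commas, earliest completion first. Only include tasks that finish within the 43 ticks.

t=0: ready={A} → run A
t=1: ready={A,C} → run C
t=2: ready={A,C} → run C
t=3: ready={A,B,C,E} → run C
t=4: ready={A,B,E,F,G} → run G
t=5: ready={A,B,E,F,G} → run G
t=6: ready={A,B,D,E,F,G} → run D
t=7: ready={A,B,D,E,F,G,H} → run D
t=8: ready={A,B,D,E,F,G,H} → run D
t=9: ready={A,B,D,E,F,G,H} → run D
t=10: ready={A,B,D,E,F,G,H} → run D
t=11: ready={A,B,E,F,G,H} → run G
t=12: ready={A,B,E,F,G,H} → run G
t=13: ready={A,B,E,F,G,H} → run G
t=14: ready={A,B,E,F,G,H} → run G
t=15: ready={A,B,E,F,G,H} → run G
t=16: ready={A,B,E,F,G,H} → run G
t=17: ready={A,B,E,F,H} → run F
t=18: ready={A,B,E,F,H} → run F
t=19: ready={A,B,E,F,H} → run F
t=20: ready={A,B,E,H} → run A
t=21: ready={B,E,H} → run B
t=22: ready={B,E,H} → run B
t=23: ready={B,E,H} → run B
t=24: ready={E,H} → run E
t=25: ready={E,H} → run E
t=26: ready={E,H} → run E
t=27: ready={E,H} → run E
t=28: ready={E,H} → run E
t=29: ready={E,H} → run E
t=30: ready={E,H} → run E
t=31: ready={H} → run H
t=32: ready={H} → run H
t=33: ready={H} → run H
t=34: ready={H} → run H
t=35: ready={H} → run H
t=36: (idle)
t=37: (idle)
t=38: (idle)
t=39: (idle)
t=40: (idle)
t=41: (idle)
t=42: (idle)

completion order = C, D, G, F, A, B, E, H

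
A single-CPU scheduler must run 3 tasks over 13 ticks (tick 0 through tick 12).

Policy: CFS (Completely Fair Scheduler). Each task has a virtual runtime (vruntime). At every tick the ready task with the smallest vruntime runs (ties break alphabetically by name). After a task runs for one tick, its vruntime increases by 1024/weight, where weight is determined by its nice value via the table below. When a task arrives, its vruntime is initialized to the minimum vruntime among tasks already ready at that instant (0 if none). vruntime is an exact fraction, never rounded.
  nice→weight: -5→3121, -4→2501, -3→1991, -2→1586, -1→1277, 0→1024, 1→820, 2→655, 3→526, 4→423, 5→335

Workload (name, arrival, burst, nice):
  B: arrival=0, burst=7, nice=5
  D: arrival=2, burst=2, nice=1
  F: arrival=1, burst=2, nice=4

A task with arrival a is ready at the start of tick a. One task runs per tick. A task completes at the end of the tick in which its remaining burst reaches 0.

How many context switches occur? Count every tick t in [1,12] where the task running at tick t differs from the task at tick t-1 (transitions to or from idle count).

context switches = 6

t=0: vr[B=0] → run B
t=1: vr[B=1024/335 F=1024/335] → run B
t=2: vr[B=2048/335 D=1024/335 F=1024/335] → run D
t=3: vr[B=2048/335 D=59136/13735 F=1024/335] → run F
t=4: vr[B=2048/335 D=59136/13735 F=776192/141705] → run D
t=5: vr[B=2048/335 F=776192/141705] → run F
t=6: vr[B=2048/335] → run B
t=7: vr[B=3072/335] → run B
t=8: vr[B=4096/335] → run B
t=9: vr[B=1024/67] → run B
t=10: vr[B=6144/335] → run B
t=11: (idle)
t=12: (idle)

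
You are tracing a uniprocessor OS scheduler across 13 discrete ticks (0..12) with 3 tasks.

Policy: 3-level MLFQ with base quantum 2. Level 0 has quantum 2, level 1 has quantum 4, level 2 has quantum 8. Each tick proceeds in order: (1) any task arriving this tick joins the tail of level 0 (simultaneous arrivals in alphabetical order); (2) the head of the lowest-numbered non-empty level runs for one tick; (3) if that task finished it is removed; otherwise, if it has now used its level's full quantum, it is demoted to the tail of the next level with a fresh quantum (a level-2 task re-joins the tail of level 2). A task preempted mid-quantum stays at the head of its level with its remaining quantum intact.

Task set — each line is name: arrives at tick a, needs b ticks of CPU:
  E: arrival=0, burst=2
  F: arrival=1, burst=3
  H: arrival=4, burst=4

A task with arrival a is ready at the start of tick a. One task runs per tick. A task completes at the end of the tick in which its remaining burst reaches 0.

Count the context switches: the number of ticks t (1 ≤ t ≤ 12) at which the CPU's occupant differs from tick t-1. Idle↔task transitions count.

context switches = 5

t=0: L0/L1/L2 = E/-/- → run E
t=1: L0/L1/L2 = EF/-/- → run E
t=2: L0/L1/L2 = F/-/- → run F
t=3: L0/L1/L2 = F/-/- → run F
t=4: L0/L1/L2 = H/F/- → run H
t=5: L0/L1/L2 = H/F/- → run H
t=6: L0/L1/L2 = -/FH/- → run F
t=7: L0/L1/L2 = -/H/- → run H
t=8: L0/L1/L2 = -/H/- → run H
t=9: (idle)
t=10: (idle)
t=11: (idle)
t=12: (idle)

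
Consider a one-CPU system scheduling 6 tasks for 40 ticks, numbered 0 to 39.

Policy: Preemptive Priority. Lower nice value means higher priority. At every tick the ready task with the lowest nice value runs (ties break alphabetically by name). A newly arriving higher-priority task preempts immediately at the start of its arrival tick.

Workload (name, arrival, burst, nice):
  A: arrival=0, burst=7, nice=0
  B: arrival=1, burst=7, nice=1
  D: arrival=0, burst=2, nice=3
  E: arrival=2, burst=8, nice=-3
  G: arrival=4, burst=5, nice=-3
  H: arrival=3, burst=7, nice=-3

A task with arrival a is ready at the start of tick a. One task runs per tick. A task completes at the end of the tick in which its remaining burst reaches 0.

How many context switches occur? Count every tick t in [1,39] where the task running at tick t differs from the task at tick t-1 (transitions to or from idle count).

context switches = 7

t=0: ready={A,D} → run A
t=1: ready={A,B,D} → run A
t=2: ready={A,B,D,E} → run E
t=3: ready={A,B,D,E,H} → run E
t=4: ready={A,B,D,E,G,H} → run E
t=5: ready={A,B,D,E,G,H} → run E
t=6: ready={A,B,D,E,G,H} → run E
t=7: ready={A,B,D,E,G,H} → run E
t=8: ready={A,B,D,E,G,H} → run E
t=9: ready={A,B,D,E,G,H} → run E
t=10: ready={A,B,D,G,H} → run G
t=11: ready={A,B,D,G,H} → run G
t=12: ready={A,B,D,G,H} → run G
t=13: ready={A,B,D,G,H} → run G
t=14: ready={A,B,D,G,H} → run G
t=15: ready={A,B,D,H} → run H
t=16: ready={A,B,D,H} → run H
t=17: ready={A,B,D,H} → run H
t=18: ready={A,B,D,H} → run H
t=19: ready={A,B,D,H} → run H
t=20: ready={A,B,D,H} → run H
t=21: ready={A,B,D,H} → run H
t=22: ready={A,B,D} → run A
t=23: ready={A,B,D} → run A
t=24: ready={A,B,D} → run A
t=25: ready={A,B,D} → run A
t=26: ready={A,B,D} → run A
t=27: ready={B,D} → run B
t=28: ready={B,D} → run B
t=29: ready={B,D} → run B
t=30: ready={B,D} → run B
t=31: ready={B,D} → run B
t=32: ready={B,D} → run B
t=33: ready={B,D} → run B
t=34: ready={D} → run D
t=35: ready={D} → run D
t=36: (idle)
t=37: (idle)
t=38: (idle)
t=39: (idle)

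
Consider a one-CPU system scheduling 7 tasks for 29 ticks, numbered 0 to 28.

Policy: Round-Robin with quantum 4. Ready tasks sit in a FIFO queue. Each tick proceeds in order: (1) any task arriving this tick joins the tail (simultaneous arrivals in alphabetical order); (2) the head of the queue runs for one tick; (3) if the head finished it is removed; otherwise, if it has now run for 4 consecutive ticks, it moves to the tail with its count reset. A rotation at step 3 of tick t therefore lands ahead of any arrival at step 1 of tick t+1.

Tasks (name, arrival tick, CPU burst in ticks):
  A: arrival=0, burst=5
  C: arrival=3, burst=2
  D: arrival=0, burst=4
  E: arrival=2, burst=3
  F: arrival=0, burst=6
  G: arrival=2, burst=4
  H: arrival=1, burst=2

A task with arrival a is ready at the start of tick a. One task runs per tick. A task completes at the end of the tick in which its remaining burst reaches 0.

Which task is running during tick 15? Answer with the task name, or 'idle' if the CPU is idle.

running at tick 15 = E

t=0: queue=[A,D,F] q_used=0 → run A
t=1: queue=[A,D,F,H] q_used=1 → run A
t=2: queue=[A,D,F,H,E,G] q_used=2 → run A
t=3: queue=[A,D,F,H,E,G,C] q_used=3 → run A
t=4: queue=[D,F,H,E,G,C,A] q_used=0 → run D
t=5: queue=[D,F,H,E,G,C,A] q_used=1 → run D
t=6: queue=[D,F,H,E,G,C,A] q_used=2 → run D
t=7: queue=[D,F,H,E,G,C,A] q_used=3 → run D
t=8: queue=[F,H,E,G,C,A] q_used=0 → run F
t=9: queue=[F,H,E,G,C,A] q_used=1 → run F
t=10: queue=[F,H,E,G,C,A] q_used=2 → run F
t=11: queue=[F,H,E,G,C,A] q_used=3 → run F
t=12: queue=[H,E,G,C,A,F] q_used=0 → run H
t=13: queue=[H,E,G,C,A,F] q_used=1 → run H
t=14: queue=[E,G,C,A,F] q_used=0 → run E
t=15: queue=[E,G,C,A,F] q_used=1 → run E
t=16: queue=[E,G,C,A,F] q_used=2 → run E
t=17: queue=[G,C,A,F] q_used=0 → run G
t=18: queue=[G,C,A,F] q_used=1 → run G
t=19: queue=[G,C,A,F] q_used=2 → run G
t=20: queue=[G,C,A,F] q_used=3 → run G
t=21: queue=[C,A,F] q_used=0 → run C
t=22: queue=[C,A,F] q_used=1 → run C
t=23: queue=[A,F] q_used=0 → run A
t=24: queue=[F] q_used=0 → run F
t=25: queue=[F] q_used=1 → run F
t=26: (idle)
t=27: (idle)
t=28: (idle)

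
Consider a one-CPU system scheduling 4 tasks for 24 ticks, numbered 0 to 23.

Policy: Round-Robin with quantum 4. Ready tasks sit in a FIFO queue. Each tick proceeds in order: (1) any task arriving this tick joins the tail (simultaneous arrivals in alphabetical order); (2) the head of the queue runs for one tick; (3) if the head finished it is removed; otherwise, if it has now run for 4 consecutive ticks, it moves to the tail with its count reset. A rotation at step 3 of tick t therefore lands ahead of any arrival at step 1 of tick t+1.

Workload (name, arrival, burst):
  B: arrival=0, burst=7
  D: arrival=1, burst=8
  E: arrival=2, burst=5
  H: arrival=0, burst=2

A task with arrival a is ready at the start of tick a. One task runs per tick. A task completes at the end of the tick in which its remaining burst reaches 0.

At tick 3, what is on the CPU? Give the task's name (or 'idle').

running at tick 3 = B

t=0: queue=[B,H] q_used=0 → run B
t=1: queue=[B,H,D] q_used=1 → run B
t=2: queue=[B,H,D,E] q_used=2 → run B
t=3: queue=[B,H,D,E] q_used=3 → run B
t=4: queue=[H,D,E,B] q_used=0 → run H
t=5: queue=[H,D,E,B] q_used=1 → run H
t=6: queue=[D,E,B] q_used=0 → run D
t=7: queue=[D,E,B] q_used=1 → run D
t=8: queue=[D,E,B] q_used=2 → run D
t=9: queue=[D,E,B] q_used=3 → run D
t=10: queue=[E,B,D] q_used=0 → run E
t=11: queue=[E,B,D] q_used=1 → run E
t=12: queue=[E,B,D] q_used=2 → run E
t=13: queue=[E,B,D] q_used=3 → run E
t=14: queue=[B,D,E] q_used=0 → run B
t=15: queue=[B,D,E] q_used=1 → run B
t=16: queue=[B,D,E] q_used=2 → run B
t=17: queue=[D,E] q_used=0 → run D
t=18: queue=[D,E] q_used=1 → run D
t=19: queue=[D,E] q_used=2 → run D
t=20: queue=[D,E] q_used=3 → run D
t=21: queue=[E] q_used=0 → run E
t=22: (idle)
t=23: (idle)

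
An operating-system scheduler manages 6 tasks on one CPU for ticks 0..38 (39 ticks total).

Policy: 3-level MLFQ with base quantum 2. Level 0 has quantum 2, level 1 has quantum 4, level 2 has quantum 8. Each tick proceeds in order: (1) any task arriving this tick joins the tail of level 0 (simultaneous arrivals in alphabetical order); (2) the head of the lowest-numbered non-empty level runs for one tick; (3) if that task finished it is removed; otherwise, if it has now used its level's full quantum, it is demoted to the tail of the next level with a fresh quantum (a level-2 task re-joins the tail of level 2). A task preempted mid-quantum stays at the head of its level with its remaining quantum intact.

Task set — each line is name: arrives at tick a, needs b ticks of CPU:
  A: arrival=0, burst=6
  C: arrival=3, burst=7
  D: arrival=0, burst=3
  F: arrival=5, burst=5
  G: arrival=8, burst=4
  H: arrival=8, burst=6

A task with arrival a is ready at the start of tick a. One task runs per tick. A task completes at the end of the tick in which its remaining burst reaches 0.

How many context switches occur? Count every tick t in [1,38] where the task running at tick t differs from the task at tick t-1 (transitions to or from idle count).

t=0: L0/L1/L2 = AD/-/- → run A
t=1: L0/L1/L2 = AD/-/- → run A
t=2: L0/L1/L2 = D/A/- → run D
t=3: L0/L1/L2 = DC/A/- → run D
t=4: L0/L1/L2 = C/AD/- → run C
t=5: L0/L1/L2 = CF/AD/- → run C
t=6: L0/L1/L2 = F/ADC/- → run F
t=7: L0/L1/L2 = F/ADC/- → run F
t=8: L0/L1/L2 = GH/ADCF/- → run G
t=9: L0/L1/L2 = GH/ADCF/- → run G
t=10: L0/L1/L2 = H/ADCFG/- → run H
t=11: L0/L1/L2 = H/ADCFG/- → run H
t=12: L0/L1/L2 = -/ADCFGH/- → run A
t=13: L0/L1/L2 = -/ADCFGH/- → run A
t=14: L0/L1/L2 = -/ADCFGH/- → run A
t=15: L0/L1/L2 = -/ADCFGH/- → run A
t=16: L0/L1/L2 = -/DCFGH/- → run D
t=17: L0/L1/L2 = -/CFGH/- → run C
t=18: L0/L1/L2 = -/CFGH/- → run C
t=19: L0/L1/L2 = -/CFGH/- → run C
t=20: L0/L1/L2 = -/CFGH/- → run C
t=21: L0/L1/L2 = -/FGH/C → run F
t=22: L0/L1/L2 = -/FGH/C → run F
t=23: L0/L1/L2 = -/FGH/C → run F
t=24: L0/L1/L2 = -/GH/C → run G
t=25: L0/L1/L2 = -/GH/C → run G
t=26: L0/L1/L2 = -/H/C → run H
t=27: L0/L1/L2 = -/H/C → run H
t=28: L0/L1/L2 = -/H/C → run H
t=29: L0/L1/L2 = -/H/C → run H
t=30: L0/L1/L2 = -/-/C → run C
t=31: (idle)
t=32: (idle)
t=33: (idle)
t=34: (idle)
t=35: (idle)
t=36: (idle)
t=37: (idle)
t=38: (idle)

context switches = 13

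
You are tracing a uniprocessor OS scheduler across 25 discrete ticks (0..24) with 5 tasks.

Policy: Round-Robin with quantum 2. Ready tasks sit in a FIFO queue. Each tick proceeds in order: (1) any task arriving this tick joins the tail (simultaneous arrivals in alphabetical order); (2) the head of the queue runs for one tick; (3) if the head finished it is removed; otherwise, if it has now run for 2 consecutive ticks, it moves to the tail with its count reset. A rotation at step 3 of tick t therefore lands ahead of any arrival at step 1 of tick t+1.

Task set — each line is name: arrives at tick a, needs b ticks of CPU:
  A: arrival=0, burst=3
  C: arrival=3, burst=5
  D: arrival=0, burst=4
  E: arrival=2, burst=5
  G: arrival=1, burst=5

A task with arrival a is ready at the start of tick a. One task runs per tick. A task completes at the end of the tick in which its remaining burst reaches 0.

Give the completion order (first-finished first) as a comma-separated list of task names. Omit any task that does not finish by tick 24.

completion order = A, D, G, E, C

t=0: queue=[A,D] q_used=0 → run A
t=1: queue=[A,D,G] q_used=1 → run A
t=2: queue=[D,G,A,E] q_used=0 → run D
t=3: queue=[D,G,A,E,C] q_used=1 → run D
t=4: queue=[G,A,E,C,D] q_used=0 → run G
t=5: queue=[G,A,E,C,D] q_used=1 → run G
t=6: queue=[A,E,C,D,G] q_used=0 → run A
t=7: queue=[E,C,D,G] q_used=0 → run E
t=8: queue=[E,C,D,G] q_used=1 → run E
t=9: queue=[C,D,G,E] q_used=0 → run C
t=10: queue=[C,D,G,E] q_used=1 → run C
t=11: queue=[D,G,E,C] q_used=0 → run D
t=12: queue=[D,G,E,C] q_used=1 → run D
t=13: queue=[G,E,C] q_used=0 → run G
t=14: queue=[G,E,C] q_used=1 → run G
t=15: queue=[E,C,G] q_used=0 → run E
t=16: queue=[E,C,G] q_used=1 → run E
t=17: queue=[C,G,E] q_used=0 → run C
t=18: queue=[C,G,E] q_used=1 → run C
t=19: queue=[G,E,C] q_used=0 → run G
t=20: queue=[E,C] q_used=0 → run E
t=21: queue=[C] q_used=0 → run C
t=22: (idle)
t=23: (idle)
t=24: (idle)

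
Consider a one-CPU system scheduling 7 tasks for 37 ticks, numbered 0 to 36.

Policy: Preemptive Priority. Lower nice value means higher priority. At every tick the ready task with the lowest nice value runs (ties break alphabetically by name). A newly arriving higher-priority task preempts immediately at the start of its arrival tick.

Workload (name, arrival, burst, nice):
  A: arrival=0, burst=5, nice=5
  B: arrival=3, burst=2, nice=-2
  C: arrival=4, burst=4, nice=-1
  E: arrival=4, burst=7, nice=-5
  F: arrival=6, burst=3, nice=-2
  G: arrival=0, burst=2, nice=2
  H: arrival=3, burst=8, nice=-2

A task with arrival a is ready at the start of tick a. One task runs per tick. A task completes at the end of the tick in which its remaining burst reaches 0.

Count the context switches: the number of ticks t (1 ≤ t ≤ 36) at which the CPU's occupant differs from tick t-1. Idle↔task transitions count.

context switches = 9

t=0: ready={A,G} → run G
t=1: ready={A,G} → run G
t=2: ready={A} → run A
t=3: ready={A,B,H} → run B
t=4: ready={A,B,C,E,H} → run E
t=5: ready={A,B,C,E,H} → run E
t=6: ready={A,B,C,E,F,H} → run E
t=7: ready={A,B,C,E,F,H} → run E
t=8: ready={A,B,C,E,F,H} → run E
t=9: ready={A,B,C,E,F,H} → run E
t=10: ready={A,B,C,E,F,H} → run E
t=11: ready={A,B,C,F,H} → run B
t=12: ready={A,C,F,H} → run F
t=13: ready={A,C,F,H} → run F
t=14: ready={A,C,F,H} → run F
t=15: ready={A,C,H} → run H
t=16: ready={A,C,H} → run H
t=17: ready={A,C,H} → run H
t=18: ready={A,C,H} → run H
t=19: ready={A,C,H} → run H
t=20: ready={A,C,H} → run H
t=21: ready={A,C,H} → run H
t=22: ready={A,C,H} → run H
t=23: ready={A,C} → run C
t=24: ready={A,C} → run C
t=25: ready={A,C} → run C
t=26: ready={A,C} → run C
t=27: ready={A} → run A
t=28: ready={A} → run A
t=29: ready={A} → run A
t=30: ready={A} → run A
t=31: (idle)
t=32: (idle)
t=33: (idle)
t=34: (idle)
t=35: (idle)
t=36: (idle)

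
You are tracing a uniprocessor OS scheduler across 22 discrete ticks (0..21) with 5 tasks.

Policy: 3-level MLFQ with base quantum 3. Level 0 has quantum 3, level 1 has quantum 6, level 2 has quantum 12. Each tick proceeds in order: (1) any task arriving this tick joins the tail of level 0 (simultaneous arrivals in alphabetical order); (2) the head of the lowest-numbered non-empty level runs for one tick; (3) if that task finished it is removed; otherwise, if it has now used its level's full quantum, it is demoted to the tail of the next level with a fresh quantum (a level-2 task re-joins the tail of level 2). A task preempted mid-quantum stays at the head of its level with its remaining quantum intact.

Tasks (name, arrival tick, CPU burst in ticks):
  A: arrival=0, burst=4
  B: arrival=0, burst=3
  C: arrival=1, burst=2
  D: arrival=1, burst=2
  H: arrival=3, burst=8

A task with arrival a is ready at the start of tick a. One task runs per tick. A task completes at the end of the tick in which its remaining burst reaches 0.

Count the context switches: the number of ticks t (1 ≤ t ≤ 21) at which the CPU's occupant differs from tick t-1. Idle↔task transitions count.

context switches = 7

t=0: L0/L1/L2 = AB/-/- → run A
t=1: L0/L1/L2 = ABCD/-/- → run A
t=2: L0/L1/L2 = ABCD/-/- → run A
t=3: L0/L1/L2 = BCDH/A/- → run B
t=4: L0/L1/L2 = BCDH/A/- → run B
t=5: L0/L1/L2 = BCDH/A/- → run B
t=6: L0/L1/L2 = CDH/A/- → run C
t=7: L0/L1/L2 = CDH/A/- → run C
t=8: L0/L1/L2 = DH/A/- → run D
t=9: L0/L1/L2 = DH/A/- → run D
t=10: L0/L1/L2 = H/A/- → run H
t=11: L0/L1/L2 = H/A/- → run H
t=12: L0/L1/L2 = H/A/- → run H
t=13: L0/L1/L2 = -/AH/- → run A
t=14: L0/L1/L2 = -/H/- → run H
t=15: L0/L1/L2 = -/H/- → run H
t=16: L0/L1/L2 = -/H/- → run H
t=17: L0/L1/L2 = -/H/- → run H
t=18: L0/L1/L2 = -/H/- → run H
t=19: (idle)
t=20: (idle)
t=21: (idle)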